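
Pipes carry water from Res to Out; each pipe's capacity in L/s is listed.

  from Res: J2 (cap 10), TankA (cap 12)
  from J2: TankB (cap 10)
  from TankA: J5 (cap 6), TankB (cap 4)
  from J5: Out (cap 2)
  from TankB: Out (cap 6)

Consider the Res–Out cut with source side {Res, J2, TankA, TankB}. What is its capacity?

12

Edges leaving {Res, J2, TankA, TankB}: TankA→J5 (6), TankB→Out (6).
Cut capacity = 6 + 6 = 12.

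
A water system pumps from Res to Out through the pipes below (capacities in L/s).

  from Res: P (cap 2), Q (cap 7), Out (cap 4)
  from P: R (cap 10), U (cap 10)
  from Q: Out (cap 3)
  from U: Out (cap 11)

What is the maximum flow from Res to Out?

9

Augment Res→Out: bottleneck 4, flow now 4.
Augment Res→Q→Out: bottleneck 3, flow now 7.
Augment Res→P→U→Out: bottleneck 2, flow now 9.
No augmenting path remains; maximum flow = 9.
In the residual graph, reachable from Res: {Res, Q}.
Min-cut edges: Res→P (2), Res→Out (4), Q→Out (3); capacity 2 + 4 + 3 = 9.
This cut is saturated, so no flow can exceed 9.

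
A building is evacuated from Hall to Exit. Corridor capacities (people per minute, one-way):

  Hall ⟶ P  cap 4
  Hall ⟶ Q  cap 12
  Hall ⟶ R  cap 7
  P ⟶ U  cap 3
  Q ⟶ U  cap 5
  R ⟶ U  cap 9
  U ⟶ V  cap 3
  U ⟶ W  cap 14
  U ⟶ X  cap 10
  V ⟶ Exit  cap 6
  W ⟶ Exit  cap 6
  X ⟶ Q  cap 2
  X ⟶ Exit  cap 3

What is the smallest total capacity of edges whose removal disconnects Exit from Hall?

Augment Hall→P→U→V→Exit: bottleneck 3, flow now 3.
Augment Hall→Q→U→W→Exit: bottleneck 5, flow now 8.
Augment Hall→R→U→W→Exit: bottleneck 1, flow now 9.
Augment Hall→R→U→X→Exit: bottleneck 3, flow now 12.
No augmenting path remains; maximum flow = 12.
By max-flow min-cut, the minimum cut capacity equals the max flow.
In the residual graph, reachable from Hall: {Hall, P, Q, R, U, W, X}.
Min-cut edges: U→V (3), W→Exit (6), X→Exit (3); capacity 3 + 6 + 3 = 12.

12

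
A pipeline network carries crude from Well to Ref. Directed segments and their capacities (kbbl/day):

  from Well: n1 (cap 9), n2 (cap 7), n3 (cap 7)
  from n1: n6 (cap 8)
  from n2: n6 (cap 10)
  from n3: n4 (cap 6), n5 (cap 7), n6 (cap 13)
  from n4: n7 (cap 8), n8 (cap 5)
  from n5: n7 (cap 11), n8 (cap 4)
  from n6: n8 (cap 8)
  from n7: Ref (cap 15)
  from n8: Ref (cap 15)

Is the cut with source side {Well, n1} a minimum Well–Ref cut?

No — its capacity is 22, but the minimum cut has capacity 15.

Given cut capacity: 7 + 7 + 8 = 22.
Augment Well→n1→n6→n8→Ref: bottleneck 8, flow now 8.
Augment Well→n3→n4→n7→Ref: bottleneck 6, flow now 14.
Augment Well→n3→n5→n7→Ref: bottleneck 1, flow now 15.
No augmenting path remains; maximum flow = 15.
In the residual graph, reachable from Well: {Well, n1, n2, n6}.
Min-cut edges: Well→n3 (7), n6→n8 (8); capacity 7 + 8 = 15.
Cut capacity 22 exceeds the max flow 15, so it is not minimum.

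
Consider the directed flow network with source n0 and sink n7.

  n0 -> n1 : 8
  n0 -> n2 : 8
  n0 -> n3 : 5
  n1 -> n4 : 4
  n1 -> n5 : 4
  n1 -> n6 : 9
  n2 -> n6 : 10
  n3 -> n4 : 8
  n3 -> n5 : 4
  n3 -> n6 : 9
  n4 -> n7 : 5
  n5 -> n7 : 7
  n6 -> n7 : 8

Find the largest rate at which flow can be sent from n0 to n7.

Augment n0→n1→n4→n7: bottleneck 4, flow now 4.
Augment n0→n1→n5→n7: bottleneck 4, flow now 8.
Augment n0→n2→n6→n7: bottleneck 8, flow now 16.
Augment n0→n3→n4→n7: bottleneck 1, flow now 17.
Augment n0→n3→n5→n7: bottleneck 3, flow now 20.
No augmenting path remains; maximum flow = 20.
In the residual graph, reachable from n0: {n0, n1, n2, n3, n4, n5, n6}.
Min-cut edges: n4→n7 (5), n5→n7 (7), n6→n7 (8); capacity 5 + 7 + 8 = 20.
This cut is saturated, so no flow can exceed 20.

20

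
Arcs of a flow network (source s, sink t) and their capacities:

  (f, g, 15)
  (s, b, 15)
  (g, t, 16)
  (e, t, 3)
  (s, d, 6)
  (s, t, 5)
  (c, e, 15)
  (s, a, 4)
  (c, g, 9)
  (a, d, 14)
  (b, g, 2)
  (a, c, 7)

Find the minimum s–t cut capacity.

11

Augment s→t: bottleneck 5, flow now 5.
Augment s→b→g→t: bottleneck 2, flow now 7.
Augment s→a→c→e→t: bottleneck 3, flow now 10.
Augment s→a→c→g→t: bottleneck 1, flow now 11.
No augmenting path remains; maximum flow = 11.
By max-flow min-cut, the minimum cut capacity equals the max flow.
In the residual graph, reachable from s: {s, b, d}.
Min-cut edges: s→a (4), s→t (5), b→g (2); capacity 4 + 5 + 2 = 11.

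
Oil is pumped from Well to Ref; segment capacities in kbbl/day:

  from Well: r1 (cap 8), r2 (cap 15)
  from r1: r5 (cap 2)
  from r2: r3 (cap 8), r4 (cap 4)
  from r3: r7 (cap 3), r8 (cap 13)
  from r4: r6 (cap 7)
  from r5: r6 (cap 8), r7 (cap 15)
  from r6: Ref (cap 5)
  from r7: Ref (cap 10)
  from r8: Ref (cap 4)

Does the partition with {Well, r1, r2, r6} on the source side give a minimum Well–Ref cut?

Given cut capacity: 2 + 8 + 4 + 5 = 19.
Augment Well→r1→r5→r6→Ref: bottleneck 2, flow now 2.
Augment Well→r2→r3→r7→Ref: bottleneck 3, flow now 5.
Augment Well→r2→r3→r8→Ref: bottleneck 4, flow now 9.
Augment Well→r2→r4→r6→Ref: bottleneck 3, flow now 12.
Augment Well→r2→r4→r6→r5→r7→Ref: bottleneck 1, flow now 13. (uses reverse residual edge)
No augmenting path remains; maximum flow = 13.
In the residual graph, reachable from Well: {Well, r1, r2, r3, r8}.
Min-cut edges: r1→r5 (2), r2→r4 (4), r3→r7 (3), r8→Ref (4); capacity 2 + 4 + 3 + 4 = 13.
Cut capacity 19 exceeds the max flow 13, so it is not minimum.

No — its capacity is 19, but the minimum cut has capacity 13.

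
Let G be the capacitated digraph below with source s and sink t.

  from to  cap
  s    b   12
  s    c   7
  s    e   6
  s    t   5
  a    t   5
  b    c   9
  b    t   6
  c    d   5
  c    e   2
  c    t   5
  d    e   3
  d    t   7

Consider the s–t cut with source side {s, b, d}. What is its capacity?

Edges leaving {s, b, d}: s→c (7), s→e (6), s→t (5), b→c (9), b→t (6), d→e (3), d→t (7).
Cut capacity = 7 + 6 + 5 + 9 + 6 + 3 + 7 = 43.

43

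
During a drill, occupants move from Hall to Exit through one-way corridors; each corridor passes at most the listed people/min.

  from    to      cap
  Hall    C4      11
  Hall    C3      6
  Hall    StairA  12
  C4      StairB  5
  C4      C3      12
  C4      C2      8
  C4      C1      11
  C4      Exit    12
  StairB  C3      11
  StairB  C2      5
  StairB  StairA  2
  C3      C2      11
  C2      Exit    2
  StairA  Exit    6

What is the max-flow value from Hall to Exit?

19

Augment Hall→C4→Exit: bottleneck 11, flow now 11.
Augment Hall→StairA→Exit: bottleneck 6, flow now 17.
Augment Hall→C3→C2→Exit: bottleneck 2, flow now 19.
No augmenting path remains; maximum flow = 19.
In the residual graph, reachable from Hall: {Hall, C3, C2, StairA}.
Min-cut edges: Hall→C4 (11), C2→Exit (2), StairA→Exit (6); capacity 11 + 2 + 6 = 19.
This cut is saturated, so no flow can exceed 19.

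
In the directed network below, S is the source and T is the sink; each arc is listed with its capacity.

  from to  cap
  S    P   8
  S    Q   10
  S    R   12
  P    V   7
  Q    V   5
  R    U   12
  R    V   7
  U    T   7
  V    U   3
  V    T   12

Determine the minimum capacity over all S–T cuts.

19

Augment S→P→V→T: bottleneck 7, flow now 7.
Augment S→Q→V→T: bottleneck 5, flow now 12.
Augment S→R→U→T: bottleneck 7, flow now 19.
No augmenting path remains; maximum flow = 19.
By max-flow min-cut, the minimum cut capacity equals the max flow.
In the residual graph, reachable from S: {S, P, Q, R, U, V}.
Min-cut edges: U→T (7), V→T (12); capacity 7 + 12 = 19.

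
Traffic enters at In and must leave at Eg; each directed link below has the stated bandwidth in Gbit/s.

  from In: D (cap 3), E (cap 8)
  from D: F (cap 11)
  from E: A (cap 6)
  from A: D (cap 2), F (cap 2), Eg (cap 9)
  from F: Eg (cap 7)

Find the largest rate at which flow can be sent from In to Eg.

9

Augment In→D→F→Eg: bottleneck 3, flow now 3.
Augment In→E→A→Eg: bottleneck 6, flow now 9.
No augmenting path remains; maximum flow = 9.
In the residual graph, reachable from In: {In, E}.
Min-cut edges: In→D (3), E→A (6); capacity 3 + 6 = 9.
This cut is saturated, so no flow can exceed 9.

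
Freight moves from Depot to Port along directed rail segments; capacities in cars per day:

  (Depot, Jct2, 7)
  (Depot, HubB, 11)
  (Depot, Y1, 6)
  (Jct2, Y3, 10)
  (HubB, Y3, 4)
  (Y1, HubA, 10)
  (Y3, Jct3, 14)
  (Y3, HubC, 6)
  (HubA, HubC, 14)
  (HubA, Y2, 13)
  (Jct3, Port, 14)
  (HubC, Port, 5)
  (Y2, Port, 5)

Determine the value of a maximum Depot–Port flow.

Augment Depot→Jct2→Y3→Jct3→Port: bottleneck 7, flow now 7.
Augment Depot→HubB→Y3→Jct3→Port: bottleneck 4, flow now 11.
Augment Depot→Y1→HubA→HubC→Port: bottleneck 5, flow now 16.
Augment Depot→Y1→HubA→Y2→Port: bottleneck 1, flow now 17.
No augmenting path remains; maximum flow = 17.
In the residual graph, reachable from Depot: {Depot, HubB}.
Min-cut edges: Depot→Jct2 (7), Depot→Y1 (6), HubB→Y3 (4); capacity 7 + 6 + 4 = 17.
This cut is saturated, so no flow can exceed 17.

17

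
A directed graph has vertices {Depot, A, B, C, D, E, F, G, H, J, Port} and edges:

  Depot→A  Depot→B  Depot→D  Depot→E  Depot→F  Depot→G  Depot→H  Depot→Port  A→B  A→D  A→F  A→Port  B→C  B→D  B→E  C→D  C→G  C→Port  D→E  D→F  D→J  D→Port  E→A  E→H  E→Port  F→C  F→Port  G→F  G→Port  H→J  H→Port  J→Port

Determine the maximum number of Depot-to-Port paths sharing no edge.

8

Assign every edge capacity 1; by Menger, the answer equals the max flow.
Path Depot→Port (+1); total 1.
Path Depot→A→Port (+1); total 2.
Path Depot→D→Port (+1); total 3.
Path Depot→E→Port (+1); total 4.
Path Depot→F→Port (+1); total 5.
Path Depot→G→Port (+1); total 6.
Path Depot→H→Port (+1); total 7.
Path Depot→B→C→Port (+1); total 8.
No residual Depot→Port path; max flow = 8.
Certifying cut of size 8: {Depot→A, Depot→B, Depot→D, Depot→E, Depot→F, Depot→G, Depot→H, Depot→Port}.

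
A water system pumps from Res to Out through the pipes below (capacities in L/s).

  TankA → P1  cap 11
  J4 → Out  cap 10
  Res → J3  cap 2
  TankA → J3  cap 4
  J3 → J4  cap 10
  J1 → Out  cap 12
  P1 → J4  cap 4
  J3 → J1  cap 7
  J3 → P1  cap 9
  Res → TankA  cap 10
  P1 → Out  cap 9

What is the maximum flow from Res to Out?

Augment Res→J3→J4→Out: bottleneck 2, flow now 2.
Augment Res→TankA→P1→Out: bottleneck 9, flow now 11.
Augment Res→TankA→J3→J4→Out: bottleneck 1, flow now 12.
No augmenting path remains; maximum flow = 12.
In the residual graph, reachable from Res: {Res}.
Min-cut edges: Res→J3 (2), Res→TankA (10); capacity 2 + 10 = 12.
This cut is saturated, so no flow can exceed 12.

12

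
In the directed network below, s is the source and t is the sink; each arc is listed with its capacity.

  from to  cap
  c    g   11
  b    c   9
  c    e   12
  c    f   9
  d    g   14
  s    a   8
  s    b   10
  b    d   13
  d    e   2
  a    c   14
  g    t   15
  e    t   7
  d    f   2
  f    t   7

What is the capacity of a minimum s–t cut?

18

Augment s→a→c→e→t: bottleneck 7, flow now 7.
Augment s→a→c→f→t: bottleneck 1, flow now 8.
Augment s→b→c→f→t: bottleneck 6, flow now 14.
Augment s→b→c→g→t: bottleneck 3, flow now 17.
Augment s→b→d→g→t: bottleneck 1, flow now 18.
No augmenting path remains; maximum flow = 18.
By max-flow min-cut, the minimum cut capacity equals the max flow.
In the residual graph, reachable from s: {s}.
Min-cut edges: s→a (8), s→b (10); capacity 8 + 10 = 18.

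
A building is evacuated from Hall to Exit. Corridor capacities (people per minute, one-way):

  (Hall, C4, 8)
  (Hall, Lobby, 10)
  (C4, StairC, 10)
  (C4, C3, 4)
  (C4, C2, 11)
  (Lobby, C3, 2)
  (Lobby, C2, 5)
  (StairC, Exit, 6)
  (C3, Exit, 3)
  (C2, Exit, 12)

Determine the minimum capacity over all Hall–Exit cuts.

Augment Hall→C4→StairC→Exit: bottleneck 6, flow now 6.
Augment Hall→C4→C3→Exit: bottleneck 2, flow now 8.
Augment Hall→Lobby→C3→Exit: bottleneck 1, flow now 9.
Augment Hall→Lobby→C2→Exit: bottleneck 5, flow now 14.
Augment Hall→Lobby→C3→C4→C2→Exit: bottleneck 1, flow now 15. (uses reverse residual edge)
No augmenting path remains; maximum flow = 15.
By max-flow min-cut, the minimum cut capacity equals the max flow.
In the residual graph, reachable from Hall: {Hall, Lobby}.
Min-cut edges: Hall→C4 (8), Lobby→C3 (2), Lobby→C2 (5); capacity 8 + 2 + 5 = 15.

15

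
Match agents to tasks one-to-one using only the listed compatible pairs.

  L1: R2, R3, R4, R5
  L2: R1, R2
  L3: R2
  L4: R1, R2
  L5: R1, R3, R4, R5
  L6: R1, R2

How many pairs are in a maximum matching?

4

Unit-capacity flow: source→left, listed edges, right→sink; max matching = max flow.
Augmenting path L1→R2 (+1); matched 1.
Augmenting path L2→R1 (+1); matched 2.
Augmenting path L5→R3 (+1); matched 3.
Augmenting path L3→R2→L1→R4 (+1); matched 4.
No augmenting path remains; maximum matching = 4.
König certificate: {L1, L5, R1, R2} is a vertex cover of size 4 (every listed pair touches it), so no matching can be larger.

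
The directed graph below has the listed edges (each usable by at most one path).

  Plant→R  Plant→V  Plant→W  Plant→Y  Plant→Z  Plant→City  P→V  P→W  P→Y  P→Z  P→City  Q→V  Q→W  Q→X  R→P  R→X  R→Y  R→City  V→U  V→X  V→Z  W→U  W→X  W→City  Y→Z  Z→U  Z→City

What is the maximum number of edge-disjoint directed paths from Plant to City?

4

Assign every edge capacity 1; by Menger, the answer equals the max flow.
Path Plant→City (+1); total 1.
Path Plant→R→City (+1); total 2.
Path Plant→W→City (+1); total 3.
Path Plant→Z→City (+1); total 4.
No residual Plant→City path; max flow = 4.
Certifying cut of size 4: {Plant→City, Plant→R, Plant→W, Z→City}.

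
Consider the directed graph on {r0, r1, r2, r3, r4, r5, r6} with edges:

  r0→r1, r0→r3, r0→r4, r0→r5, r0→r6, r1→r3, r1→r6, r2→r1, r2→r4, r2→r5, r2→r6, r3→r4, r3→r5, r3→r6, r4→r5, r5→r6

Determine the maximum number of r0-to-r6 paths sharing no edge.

4

Assign every edge capacity 1; by Menger, the answer equals the max flow.
Path r0→r6 (+1); total 1.
Path r0→r1→r6 (+1); total 2.
Path r0→r3→r6 (+1); total 3.
Path r0→r5→r6 (+1); total 4.
No residual r0→r6 path; max flow = 4.
Certifying cut of size 4: {r0→r1, r0→r3, r0→r6, r5→r6}.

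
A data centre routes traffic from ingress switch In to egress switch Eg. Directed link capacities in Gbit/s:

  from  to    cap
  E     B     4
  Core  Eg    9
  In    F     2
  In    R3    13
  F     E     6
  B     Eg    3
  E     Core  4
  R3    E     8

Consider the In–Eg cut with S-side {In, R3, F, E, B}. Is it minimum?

Given cut capacity: 4 + 3 = 7.
Augment In→R3→E→Core→Eg: bottleneck 4, flow now 4.
Augment In→R3→E→B→Eg: bottleneck 3, flow now 7.
No augmenting path remains; maximum flow = 7.
Cut capacity 7 equals the max flow, so it is a minimum cut.

Yes — it is a minimum cut (capacity 7).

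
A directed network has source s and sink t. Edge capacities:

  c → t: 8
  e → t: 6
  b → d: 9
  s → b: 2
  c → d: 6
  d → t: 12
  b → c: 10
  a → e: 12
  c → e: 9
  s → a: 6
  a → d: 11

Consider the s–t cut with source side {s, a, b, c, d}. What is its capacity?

Edges leaving {s, a, b, c, d}: a→e (12), c→e (9), c→t (8), d→t (12).
Cut capacity = 12 + 9 + 8 + 12 = 41.

41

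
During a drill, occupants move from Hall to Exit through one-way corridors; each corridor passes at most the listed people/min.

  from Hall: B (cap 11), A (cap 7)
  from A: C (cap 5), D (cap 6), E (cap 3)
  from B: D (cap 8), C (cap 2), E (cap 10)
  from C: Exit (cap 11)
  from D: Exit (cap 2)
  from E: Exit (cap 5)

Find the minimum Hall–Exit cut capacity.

Augment Hall→A→C→Exit: bottleneck 5, flow now 5.
Augment Hall→A→D→Exit: bottleneck 2, flow now 7.
Augment Hall→B→C→Exit: bottleneck 2, flow now 9.
Augment Hall→B→E→Exit: bottleneck 5, flow now 14.
No augmenting path remains; maximum flow = 14.
By max-flow min-cut, the minimum cut capacity equals the max flow.
In the residual graph, reachable from Hall: {Hall, A, B, D, E}.
Min-cut edges: A→C (5), B→C (2), D→Exit (2), E→Exit (5); capacity 5 + 2 + 2 + 5 = 14.

14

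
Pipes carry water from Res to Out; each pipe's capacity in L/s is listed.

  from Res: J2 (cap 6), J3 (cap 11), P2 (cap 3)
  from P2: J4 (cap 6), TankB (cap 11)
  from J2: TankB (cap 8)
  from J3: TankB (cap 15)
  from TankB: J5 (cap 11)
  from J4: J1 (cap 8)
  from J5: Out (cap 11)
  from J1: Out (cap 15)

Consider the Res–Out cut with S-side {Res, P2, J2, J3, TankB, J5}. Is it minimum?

No — its capacity is 17, but the minimum cut has capacity 14.

Given cut capacity: 6 + 11 = 17.
Augment Res→P2→TankB→J5→Out: bottleneck 3, flow now 3.
Augment Res→J2→TankB→J5→Out: bottleneck 6, flow now 9.
Augment Res→J3→TankB→J5→Out: bottleneck 2, flow now 11.
Augment Res→J3→TankB→P2→J4→J1→Out: bottleneck 3, flow now 14. (uses reverse residual edge)
No augmenting path remains; maximum flow = 14.
In the residual graph, reachable from Res: {Res, J2, J3, TankB}.
Min-cut edges: Res→P2 (3), TankB→J5 (11); capacity 3 + 11 = 14.
Cut capacity 17 exceeds the max flow 14, so it is not minimum.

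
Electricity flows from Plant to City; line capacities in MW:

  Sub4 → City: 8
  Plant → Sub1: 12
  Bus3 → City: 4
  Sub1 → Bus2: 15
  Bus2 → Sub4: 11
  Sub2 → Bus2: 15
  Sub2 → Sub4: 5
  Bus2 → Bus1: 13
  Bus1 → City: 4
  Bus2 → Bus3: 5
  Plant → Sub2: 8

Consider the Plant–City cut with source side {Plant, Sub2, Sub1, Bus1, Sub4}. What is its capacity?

Edges leaving {Plant, Sub2, Sub1, Bus1, Sub4}: Sub2→Bus2 (15), Sub1→Bus2 (15), Bus1→City (4), Sub4→City (8).
Cut capacity = 15 + 15 + 4 + 8 = 42.

42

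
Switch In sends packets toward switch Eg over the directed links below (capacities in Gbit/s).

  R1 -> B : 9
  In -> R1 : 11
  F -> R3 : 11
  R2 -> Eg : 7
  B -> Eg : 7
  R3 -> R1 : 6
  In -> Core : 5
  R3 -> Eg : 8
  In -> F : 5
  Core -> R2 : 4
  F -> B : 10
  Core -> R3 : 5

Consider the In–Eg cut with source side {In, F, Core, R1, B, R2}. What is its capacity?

30

Edges leaving {In, F, Core, R1, B, R2}: F→R3 (11), Core→R3 (5), B→Eg (7), R2→Eg (7).
Cut capacity = 11 + 5 + 7 + 7 = 30.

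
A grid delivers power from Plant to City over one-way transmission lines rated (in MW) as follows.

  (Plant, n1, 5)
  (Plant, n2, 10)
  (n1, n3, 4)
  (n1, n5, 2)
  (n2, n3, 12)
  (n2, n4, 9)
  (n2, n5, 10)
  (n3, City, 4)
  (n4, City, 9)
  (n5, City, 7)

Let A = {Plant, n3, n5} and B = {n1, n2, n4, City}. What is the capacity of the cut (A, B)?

Edges leaving {Plant, n3, n5}: Plant→n1 (5), Plant→n2 (10), n3→City (4), n5→City (7).
Cut capacity = 5 + 10 + 4 + 7 = 26.

26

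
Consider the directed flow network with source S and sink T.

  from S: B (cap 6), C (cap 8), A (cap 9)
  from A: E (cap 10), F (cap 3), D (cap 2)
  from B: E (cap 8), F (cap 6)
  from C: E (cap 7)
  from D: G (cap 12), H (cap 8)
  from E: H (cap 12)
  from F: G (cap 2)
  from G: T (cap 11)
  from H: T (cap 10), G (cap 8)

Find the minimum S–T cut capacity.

Augment S→A→D→G→T: bottleneck 2, flow now 2.
Augment S→A→E→H→T: bottleneck 7, flow now 9.
Augment S→B→E→H→T: bottleneck 3, flow now 12.
Augment S→B→F→G→T: bottleneck 2, flow now 14.
Augment S→B→E→H→G→T: bottleneck 1, flow now 15.
Augment S→C→E→H→G→T: bottleneck 1, flow now 16.
No augmenting path remains; maximum flow = 16.
By max-flow min-cut, the minimum cut capacity equals the max flow.
In the residual graph, reachable from S: {S, A, B, C, E, F}.
Min-cut edges: A→D (2), E→H (12), F→G (2); capacity 2 + 12 + 2 = 16.

16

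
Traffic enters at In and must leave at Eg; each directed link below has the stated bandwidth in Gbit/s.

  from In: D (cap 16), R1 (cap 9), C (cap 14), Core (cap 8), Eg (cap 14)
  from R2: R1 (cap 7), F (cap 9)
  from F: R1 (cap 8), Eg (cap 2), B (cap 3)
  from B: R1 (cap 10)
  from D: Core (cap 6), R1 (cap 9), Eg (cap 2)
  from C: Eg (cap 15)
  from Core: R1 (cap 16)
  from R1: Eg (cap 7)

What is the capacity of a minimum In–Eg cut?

37

Augment In→Eg: bottleneck 14, flow now 14.
Augment In→D→Eg: bottleneck 2, flow now 16.
Augment In→C→Eg: bottleneck 14, flow now 30.
Augment In→R1→Eg: bottleneck 7, flow now 37.
No augmenting path remains; maximum flow = 37.
By max-flow min-cut, the minimum cut capacity equals the max flow.
In the residual graph, reachable from In: {In, D, Core, R1}.
Min-cut edges: In→C (14), In→Eg (14), D→Eg (2), R1→Eg (7); capacity 14 + 14 + 2 + 7 = 37.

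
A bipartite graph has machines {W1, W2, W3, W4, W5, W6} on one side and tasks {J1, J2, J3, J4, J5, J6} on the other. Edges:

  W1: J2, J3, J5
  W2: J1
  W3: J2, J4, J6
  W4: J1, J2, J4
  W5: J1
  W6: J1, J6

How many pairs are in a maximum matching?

Unit-capacity flow: source→left, listed edges, right→sink; max matching = max flow.
Augmenting path W1→J2 (+1); matched 1.
Augmenting path W2→J1 (+1); matched 2.
Augmenting path W3→J4 (+1); matched 3.
Augmenting path W6→J6 (+1); matched 4.
Augmenting path W4→J2→W1→J3 (+1); matched 5.
No augmenting path remains; maximum matching = 5.
König certificate: {W1, W3, W4, W6, J1} is a vertex cover of size 5 (every listed pair touches it), so no matching can be larger.

5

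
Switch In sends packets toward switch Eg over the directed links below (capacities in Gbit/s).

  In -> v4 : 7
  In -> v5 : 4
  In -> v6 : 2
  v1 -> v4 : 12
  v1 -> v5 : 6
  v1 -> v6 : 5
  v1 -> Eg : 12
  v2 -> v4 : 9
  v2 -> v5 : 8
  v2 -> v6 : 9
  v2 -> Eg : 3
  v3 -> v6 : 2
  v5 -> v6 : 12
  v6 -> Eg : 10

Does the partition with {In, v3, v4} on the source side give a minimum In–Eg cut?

Given cut capacity: 4 + 2 + 2 = 8.
Augment In→v6→Eg: bottleneck 2, flow now 2.
Augment In→v5→v6→Eg: bottleneck 4, flow now 6.
No augmenting path remains; maximum flow = 6.
In the residual graph, reachable from In: {In, v4}.
Min-cut edges: In→v5 (4), In→v6 (2); capacity 4 + 2 = 6.
Cut capacity 8 exceeds the max flow 6, so it is not minimum.

No — its capacity is 8, but the minimum cut has capacity 6.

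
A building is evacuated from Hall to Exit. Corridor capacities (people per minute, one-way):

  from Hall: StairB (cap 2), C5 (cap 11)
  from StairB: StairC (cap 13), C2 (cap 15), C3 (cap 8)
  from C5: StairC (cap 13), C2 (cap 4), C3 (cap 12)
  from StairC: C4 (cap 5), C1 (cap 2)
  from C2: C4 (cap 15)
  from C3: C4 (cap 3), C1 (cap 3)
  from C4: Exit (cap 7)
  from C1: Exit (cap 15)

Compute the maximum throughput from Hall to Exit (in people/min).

Augment Hall→StairB→StairC→C4→Exit: bottleneck 2, flow now 2.
Augment Hall→C5→StairC→C4→Exit: bottleneck 3, flow now 5.
Augment Hall→C5→StairC→C1→Exit: bottleneck 2, flow now 7.
Augment Hall→C5→C2→C4→Exit: bottleneck 2, flow now 9.
Augment Hall→C5→C3→C1→Exit: bottleneck 3, flow now 12.
No augmenting path remains; maximum flow = 12.
In the residual graph, reachable from Hall: {Hall, StairB, C5, StairC, C2, C3, C4}.
Min-cut edges: StairC→C1 (2), C3→C1 (3), C4→Exit (7); capacity 2 + 3 + 7 = 12.
This cut is saturated, so no flow can exceed 12.

12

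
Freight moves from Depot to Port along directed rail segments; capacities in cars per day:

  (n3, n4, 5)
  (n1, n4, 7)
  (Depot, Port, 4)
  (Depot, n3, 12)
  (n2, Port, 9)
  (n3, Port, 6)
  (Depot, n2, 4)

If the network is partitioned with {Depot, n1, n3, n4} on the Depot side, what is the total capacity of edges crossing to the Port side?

14

Edges leaving {Depot, n1, n3, n4}: Depot→n2 (4), Depot→Port (4), n3→Port (6).
Cut capacity = 4 + 4 + 6 = 14.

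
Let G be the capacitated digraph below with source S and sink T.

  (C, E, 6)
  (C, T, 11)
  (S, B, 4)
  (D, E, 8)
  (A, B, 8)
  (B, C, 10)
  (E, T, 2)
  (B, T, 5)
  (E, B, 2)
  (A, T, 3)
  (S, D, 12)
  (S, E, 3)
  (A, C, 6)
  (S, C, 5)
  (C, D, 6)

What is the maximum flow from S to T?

13

Augment S→B→T: bottleneck 4, flow now 4.
Augment S→C→T: bottleneck 5, flow now 9.
Augment S→E→T: bottleneck 2, flow now 11.
Augment S→E→B→T: bottleneck 1, flow now 12.
Augment S→D→E→B→C→T: bottleneck 1, flow now 13.
No augmenting path remains; maximum flow = 13.
In the residual graph, reachable from S: {S, D, E}.
Min-cut edges: S→B (4), S→C (5), E→B (2), E→T (2); capacity 4 + 5 + 2 + 2 = 13.
This cut is saturated, so no flow can exceed 13.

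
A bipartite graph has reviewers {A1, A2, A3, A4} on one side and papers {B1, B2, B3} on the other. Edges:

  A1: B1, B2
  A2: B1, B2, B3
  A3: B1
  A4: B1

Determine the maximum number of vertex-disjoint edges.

Unit-capacity flow: source→left, listed edges, right→sink; max matching = max flow.
Augmenting path A1→B1 (+1); matched 1.
Augmenting path A2→B2 (+1); matched 2.
Augmenting path A3→B1→A1→B2→A2→B3 (+1); matched 3.
No augmenting path remains; maximum matching = 3.
König certificate: {A1, A2, B1} is a vertex cover of size 3 (every listed pair touches it), so no matching can be larger.

3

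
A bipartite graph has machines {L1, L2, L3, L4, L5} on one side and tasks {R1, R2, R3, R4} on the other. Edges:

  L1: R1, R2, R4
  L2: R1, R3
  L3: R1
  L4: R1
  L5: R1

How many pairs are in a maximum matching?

3

Unit-capacity flow: source→left, listed edges, right→sink; max matching = max flow.
Augmenting path L1→R1 (+1); matched 1.
Augmenting path L2→R3 (+1); matched 2.
Augmenting path L3→R1→L1→R2 (+1); matched 3.
No augmenting path remains; maximum matching = 3.
König certificate: {L1, L2, R1} is a vertex cover of size 3 (every listed pair touches it), so no matching can be larger.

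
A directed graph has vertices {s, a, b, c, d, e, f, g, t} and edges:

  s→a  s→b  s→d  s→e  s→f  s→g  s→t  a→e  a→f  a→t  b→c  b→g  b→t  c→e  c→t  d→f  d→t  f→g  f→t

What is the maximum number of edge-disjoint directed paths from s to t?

5

Assign every edge capacity 1; by Menger, the answer equals the max flow.
Path s→t (+1); total 1.
Path s→a→t (+1); total 2.
Path s→b→t (+1); total 3.
Path s→d→t (+1); total 4.
Path s→f→t (+1); total 5.
No residual s→t path; max flow = 5.
Certifying cut of size 5: {s→a, s→b, s→d, s→f, s→t}.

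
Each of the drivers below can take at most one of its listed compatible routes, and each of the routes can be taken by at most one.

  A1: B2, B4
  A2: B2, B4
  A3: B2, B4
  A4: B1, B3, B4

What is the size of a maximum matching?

Unit-capacity flow: source→left, listed edges, right→sink; max matching = max flow.
Augmenting path A1→B2 (+1); matched 1.
Augmenting path A2→B4 (+1); matched 2.
Augmenting path A4→B1 (+1); matched 3.
No augmenting path remains; maximum matching = 3.
König certificate: {A4, B2, B4} is a vertex cover of size 3 (every listed pair touches it), so no matching can be larger.

3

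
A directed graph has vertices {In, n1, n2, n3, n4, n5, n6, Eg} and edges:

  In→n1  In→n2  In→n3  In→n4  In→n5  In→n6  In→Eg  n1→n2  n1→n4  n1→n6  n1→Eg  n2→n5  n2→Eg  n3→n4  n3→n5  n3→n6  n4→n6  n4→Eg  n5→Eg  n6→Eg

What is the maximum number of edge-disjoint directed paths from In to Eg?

Assign every edge capacity 1; by Menger, the answer equals the max flow.
Path In→Eg (+1); total 1.
Path In→n1→Eg (+1); total 2.
Path In→n2→Eg (+1); total 3.
Path In→n4→Eg (+1); total 4.
Path In→n5→Eg (+1); total 5.
Path In→n6→Eg (+1); total 6.
No residual In→Eg path; max flow = 6.
Certifying cut of size 6: {In→Eg, In→n1, In→n2, n4→Eg, n5→Eg, n6→Eg}.

6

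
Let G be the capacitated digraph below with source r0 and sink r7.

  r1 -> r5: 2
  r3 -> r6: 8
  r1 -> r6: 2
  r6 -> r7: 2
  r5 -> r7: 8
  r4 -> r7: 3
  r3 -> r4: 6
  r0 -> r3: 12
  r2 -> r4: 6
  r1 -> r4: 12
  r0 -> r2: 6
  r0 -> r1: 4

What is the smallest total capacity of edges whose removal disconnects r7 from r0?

Augment r0→r1→r4→r7: bottleneck 3, flow now 3.
Augment r0→r1→r5→r7: bottleneck 1, flow now 4.
Augment r0→r3→r6→r7: bottleneck 2, flow now 6.
Augment r0→r2→r4→r1→r5→r7: bottleneck 1, flow now 7. (uses reverse residual edge)
No augmenting path remains; maximum flow = 7.
By max-flow min-cut, the minimum cut capacity equals the max flow.
In the residual graph, reachable from r0: {r0, r1, r2, r3, r4, r6}.
Min-cut edges: r1→r5 (2), r4→r7 (3), r6→r7 (2); capacity 2 + 3 + 2 = 7.

7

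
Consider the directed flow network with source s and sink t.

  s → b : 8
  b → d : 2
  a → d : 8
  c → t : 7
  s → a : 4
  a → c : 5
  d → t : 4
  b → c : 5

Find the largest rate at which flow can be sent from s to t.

11

Augment s→a→c→t: bottleneck 4, flow now 4.
Augment s→b→c→t: bottleneck 3, flow now 7.
Augment s→b→d→t: bottleneck 2, flow now 9.
Augment s→b→c→a→d→t: bottleneck 2, flow now 11. (uses reverse residual edge)
No augmenting path remains; maximum flow = 11.
In the residual graph, reachable from s: {s, b}.
Min-cut edges: s→a (4), b→c (5), b→d (2); capacity 4 + 5 + 2 = 11.
This cut is saturated, so no flow can exceed 11.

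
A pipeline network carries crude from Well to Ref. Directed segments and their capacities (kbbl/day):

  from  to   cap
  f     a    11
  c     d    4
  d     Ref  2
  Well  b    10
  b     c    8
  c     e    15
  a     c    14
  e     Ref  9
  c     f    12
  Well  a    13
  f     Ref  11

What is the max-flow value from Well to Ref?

21

Augment Well→a→c→d→Ref: bottleneck 2, flow now 2.
Augment Well→a→c→e→Ref: bottleneck 9, flow now 11.
Augment Well→a→c→f→Ref: bottleneck 2, flow now 13.
Augment Well→b→c→f→Ref: bottleneck 8, flow now 21.
No augmenting path remains; maximum flow = 21.
In the residual graph, reachable from Well: {Well, b}.
Min-cut edges: Well→a (13), b→c (8); capacity 13 + 8 = 21.
This cut is saturated, so no flow can exceed 21.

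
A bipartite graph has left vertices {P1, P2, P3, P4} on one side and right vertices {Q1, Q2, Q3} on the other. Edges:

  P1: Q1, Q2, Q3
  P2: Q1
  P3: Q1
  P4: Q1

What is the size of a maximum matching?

Unit-capacity flow: source→left, listed edges, right→sink; max matching = max flow.
Augmenting path P1→Q1 (+1); matched 1.
Augmenting path P2→Q1→P1→Q2 (+1); matched 2.
No augmenting path remains; maximum matching = 2.
König certificate: {P1, Q1} is a vertex cover of size 2 (every listed pair touches it), so no matching can be larger.

2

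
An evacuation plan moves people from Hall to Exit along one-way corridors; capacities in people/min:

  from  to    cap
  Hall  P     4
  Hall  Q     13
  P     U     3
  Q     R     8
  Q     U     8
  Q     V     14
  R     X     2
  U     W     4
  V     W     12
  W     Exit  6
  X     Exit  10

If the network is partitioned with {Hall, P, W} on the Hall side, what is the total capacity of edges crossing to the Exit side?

22

Edges leaving {Hall, P, W}: Hall→Q (13), P→U (3), W→Exit (6).
Cut capacity = 13 + 3 + 6 = 22.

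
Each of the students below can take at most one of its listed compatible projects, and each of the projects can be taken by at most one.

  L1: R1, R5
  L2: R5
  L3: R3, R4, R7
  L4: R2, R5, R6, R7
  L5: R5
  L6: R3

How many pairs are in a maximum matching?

5

Unit-capacity flow: source→left, listed edges, right→sink; max matching = max flow.
Augmenting path L1→R1 (+1); matched 1.
Augmenting path L2→R5 (+1); matched 2.
Augmenting path L3→R3 (+1); matched 3.
Augmenting path L4→R2 (+1); matched 4.
Augmenting path L6→R3→L3→R4 (+1); matched 5.
No augmenting path remains; maximum matching = 5.
König certificate: {L1, L3, L4, L6, R5} is a vertex cover of size 5 (every listed pair touches it), so no matching can be larger.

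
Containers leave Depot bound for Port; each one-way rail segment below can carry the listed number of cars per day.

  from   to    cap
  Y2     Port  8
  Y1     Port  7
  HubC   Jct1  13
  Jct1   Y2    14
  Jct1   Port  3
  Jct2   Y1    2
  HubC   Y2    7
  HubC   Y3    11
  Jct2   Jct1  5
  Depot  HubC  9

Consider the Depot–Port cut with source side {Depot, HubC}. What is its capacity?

31

Edges leaving {Depot, HubC}: HubC→Jct1 (13), HubC→Y2 (7), HubC→Y3 (11).
Cut capacity = 13 + 7 + 11 = 31.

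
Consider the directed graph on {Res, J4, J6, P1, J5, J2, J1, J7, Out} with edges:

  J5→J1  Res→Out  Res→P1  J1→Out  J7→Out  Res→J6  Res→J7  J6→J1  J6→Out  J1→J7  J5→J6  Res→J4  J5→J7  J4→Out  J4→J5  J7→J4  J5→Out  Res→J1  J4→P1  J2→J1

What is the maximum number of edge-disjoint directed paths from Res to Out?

Assign every edge capacity 1; by Menger, the answer equals the max flow.
Path Res→Out (+1); total 1.
Path Res→J4→Out (+1); total 2.
Path Res→J6→Out (+1); total 3.
Path Res→J1→Out (+1); total 4.
Path Res→J7→Out (+1); total 5.
No residual Res→Out path; max flow = 5.
Certifying cut of size 5: {Res→J1, Res→J4, Res→J6, Res→J7, Res→Out}.

5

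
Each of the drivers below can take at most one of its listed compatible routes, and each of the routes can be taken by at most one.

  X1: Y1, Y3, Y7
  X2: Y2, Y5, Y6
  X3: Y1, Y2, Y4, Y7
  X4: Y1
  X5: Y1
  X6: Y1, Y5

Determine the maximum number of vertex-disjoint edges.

Unit-capacity flow: source→left, listed edges, right→sink; max matching = max flow.
Augmenting path X1→Y1 (+1); matched 1.
Augmenting path X2→Y2 (+1); matched 2.
Augmenting path X3→Y4 (+1); matched 3.
Augmenting path X6→Y5 (+1); matched 4.
Augmenting path X4→Y1→X1→Y3 (+1); matched 5.
No augmenting path remains; maximum matching = 5.
König certificate: {X1, X2, X3, X6, Y1} is a vertex cover of size 5 (every listed pair touches it), so no matching can be larger.

5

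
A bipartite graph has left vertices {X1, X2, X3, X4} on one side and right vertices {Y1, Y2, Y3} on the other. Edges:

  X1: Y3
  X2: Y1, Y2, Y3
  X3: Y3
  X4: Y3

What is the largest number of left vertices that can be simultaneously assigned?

Unit-capacity flow: source→left, listed edges, right→sink; max matching = max flow.
Augmenting path X1→Y3 (+1); matched 1.
Augmenting path X2→Y1 (+1); matched 2.
No augmenting path remains; maximum matching = 2.
König certificate: {X2, Y3} is a vertex cover of size 2 (every listed pair touches it), so no matching can be larger.

2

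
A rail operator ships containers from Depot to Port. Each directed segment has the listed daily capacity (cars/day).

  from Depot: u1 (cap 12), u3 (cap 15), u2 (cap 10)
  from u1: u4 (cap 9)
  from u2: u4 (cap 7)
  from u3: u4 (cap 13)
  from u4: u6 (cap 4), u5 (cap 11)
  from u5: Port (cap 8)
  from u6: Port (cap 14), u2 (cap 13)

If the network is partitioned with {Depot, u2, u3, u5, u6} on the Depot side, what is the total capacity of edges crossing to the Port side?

54

Edges leaving {Depot, u2, u3, u5, u6}: Depot→u1 (12), u2→u4 (7), u3→u4 (13), u5→Port (8), u6→Port (14).
Cut capacity = 12 + 7 + 13 + 8 + 14 = 54.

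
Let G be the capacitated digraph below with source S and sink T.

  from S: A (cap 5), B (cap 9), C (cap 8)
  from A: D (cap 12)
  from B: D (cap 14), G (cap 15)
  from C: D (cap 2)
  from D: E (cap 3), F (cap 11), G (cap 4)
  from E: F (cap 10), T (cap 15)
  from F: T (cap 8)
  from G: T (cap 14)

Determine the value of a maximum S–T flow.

16

Augment S→B→G→T: bottleneck 9, flow now 9.
Augment S→A→D→E→T: bottleneck 3, flow now 12.
Augment S→A→D→F→T: bottleneck 2, flow now 14.
Augment S→C→D→F→T: bottleneck 2, flow now 16.
No augmenting path remains; maximum flow = 16.
In the residual graph, reachable from S: {S, C}.
Min-cut edges: S→A (5), S→B (9), C→D (2); capacity 5 + 9 + 2 = 16.
This cut is saturated, so no flow can exceed 16.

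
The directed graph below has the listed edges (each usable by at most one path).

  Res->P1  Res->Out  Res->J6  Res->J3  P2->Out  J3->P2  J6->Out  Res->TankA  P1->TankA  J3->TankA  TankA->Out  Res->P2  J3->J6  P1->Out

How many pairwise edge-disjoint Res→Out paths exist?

Assign every edge capacity 1; by Menger, the answer equals the max flow.
Path Res→Out (+1); total 1.
Path Res→P1→Out (+1); total 2.
Path Res→TankA→Out (+1); total 3.
Path Res→P2→Out (+1); total 4.
Path Res→J6→Out (+1); total 5.
No residual Res→Out path; max flow = 5.
Certifying cut of size 5: {J6→Out, P2→Out, Res→Out, Res→P1, TankA→Out}.

5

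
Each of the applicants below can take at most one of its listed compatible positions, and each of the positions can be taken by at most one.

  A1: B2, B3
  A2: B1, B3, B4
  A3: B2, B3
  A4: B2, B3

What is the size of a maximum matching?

Unit-capacity flow: source→left, listed edges, right→sink; max matching = max flow.
Augmenting path A1→B2 (+1); matched 1.
Augmenting path A2→B1 (+1); matched 2.
Augmenting path A3→B3 (+1); matched 3.
No augmenting path remains; maximum matching = 3.
König certificate: {A2, B2, B3} is a vertex cover of size 3 (every listed pair touches it), so no matching can be larger.

3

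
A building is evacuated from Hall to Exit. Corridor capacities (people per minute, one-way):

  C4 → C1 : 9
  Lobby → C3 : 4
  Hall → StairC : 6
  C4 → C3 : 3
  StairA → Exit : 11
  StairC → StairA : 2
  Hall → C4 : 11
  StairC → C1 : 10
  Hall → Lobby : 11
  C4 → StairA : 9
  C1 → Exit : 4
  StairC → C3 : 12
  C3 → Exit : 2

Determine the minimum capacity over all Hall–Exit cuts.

Augment Hall→StairC→C1→Exit: bottleneck 4, flow now 4.
Augment Hall→StairC→StairA→Exit: bottleneck 2, flow now 6.
Augment Hall→C4→StairA→Exit: bottleneck 9, flow now 15.
Augment Hall→C4→C3→Exit: bottleneck 2, flow now 17.
No augmenting path remains; maximum flow = 17.
By max-flow min-cut, the minimum cut capacity equals the max flow.
In the residual graph, reachable from Hall: {Hall, StairC, C4, Lobby, C1, C3}.
Min-cut edges: StairC→StairA (2), C4→StairA (9), C1→Exit (4), C3→Exit (2); capacity 2 + 9 + 4 + 2 = 17.

17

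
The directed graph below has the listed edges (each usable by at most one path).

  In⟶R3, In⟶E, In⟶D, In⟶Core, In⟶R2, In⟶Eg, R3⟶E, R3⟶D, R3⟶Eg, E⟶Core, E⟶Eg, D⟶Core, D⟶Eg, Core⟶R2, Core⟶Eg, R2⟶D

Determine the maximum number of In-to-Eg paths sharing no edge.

5

Assign every edge capacity 1; by Menger, the answer equals the max flow.
Path In→Eg (+1); total 1.
Path In→R3→Eg (+1); total 2.
Path In→E→Eg (+1); total 3.
Path In→D→Eg (+1); total 4.
Path In→Core→Eg (+1); total 5.
No residual In→Eg path; max flow = 5.
Certifying cut of size 5: {Core→Eg, D→Eg, In→E, In→Eg, In→R3}.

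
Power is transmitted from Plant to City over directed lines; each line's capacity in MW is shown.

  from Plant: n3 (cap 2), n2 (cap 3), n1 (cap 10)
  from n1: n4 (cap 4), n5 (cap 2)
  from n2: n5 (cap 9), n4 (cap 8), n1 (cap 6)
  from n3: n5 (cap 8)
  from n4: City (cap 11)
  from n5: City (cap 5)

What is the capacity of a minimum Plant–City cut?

Augment Plant→n1→n4→City: bottleneck 4, flow now 4.
Augment Plant→n1→n5→City: bottleneck 2, flow now 6.
Augment Plant→n2→n4→City: bottleneck 3, flow now 9.
Augment Plant→n3→n5→City: bottleneck 2, flow now 11.
No augmenting path remains; maximum flow = 11.
By max-flow min-cut, the minimum cut capacity equals the max flow.
In the residual graph, reachable from Plant: {Plant, n1}.
Min-cut edges: Plant→n2 (3), Plant→n3 (2), n1→n4 (4), n1→n5 (2); capacity 3 + 2 + 4 + 2 = 11.

11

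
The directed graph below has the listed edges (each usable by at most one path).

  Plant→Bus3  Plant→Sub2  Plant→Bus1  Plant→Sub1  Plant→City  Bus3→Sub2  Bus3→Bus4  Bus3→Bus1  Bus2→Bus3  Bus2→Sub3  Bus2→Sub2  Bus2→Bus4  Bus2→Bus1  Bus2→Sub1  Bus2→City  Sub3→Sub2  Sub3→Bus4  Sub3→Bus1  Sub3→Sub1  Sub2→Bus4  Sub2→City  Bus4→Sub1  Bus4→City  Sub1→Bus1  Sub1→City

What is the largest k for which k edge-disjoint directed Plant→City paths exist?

Assign every edge capacity 1; by Menger, the answer equals the max flow.
Path Plant→City (+1); total 1.
Path Plant→Sub2→City (+1); total 2.
Path Plant→Sub1→City (+1); total 3.
Path Plant→Bus3→Bus4→City (+1); total 4.
No residual Plant→City path; max flow = 4.
Certifying cut of size 4: {Plant→Bus3, Plant→City, Plant→Sub1, Plant→Sub2}.

4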